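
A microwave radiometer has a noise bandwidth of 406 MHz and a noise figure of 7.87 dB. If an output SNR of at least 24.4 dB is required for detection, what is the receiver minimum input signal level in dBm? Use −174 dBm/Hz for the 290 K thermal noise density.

−55.6 dBm

Sensitivity = −174 + 10 log₁₀(B) + NF + SNR_min
= −174 + 86.09 + 7.87 + 24.4
= −55.64 dBm → −55.6 dBm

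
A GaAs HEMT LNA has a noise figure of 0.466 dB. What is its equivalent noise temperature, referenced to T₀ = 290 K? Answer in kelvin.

F = 10^(0.466/10) = 1.11327
T_e = (F − 1)·T₀ = (1.11327 − 1) × 290 = 32.8 K

32.8 K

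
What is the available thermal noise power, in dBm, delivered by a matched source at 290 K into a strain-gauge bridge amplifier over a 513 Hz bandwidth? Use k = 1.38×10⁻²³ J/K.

P_n = kTB = 1.38×10⁻²³ × 290 × 5.13×10² = 2.05×10⁻¹⁸ W
In dBm: 10 log₁₀(2.05×10⁻¹⁸ / 10⁻³) = −146.9 dBm

−146.9 dBm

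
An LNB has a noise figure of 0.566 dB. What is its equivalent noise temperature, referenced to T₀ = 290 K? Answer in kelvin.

40.4 K

F = 10^(0.566/10) = 1.1392
T_e = (F − 1)·T₀ = (1.1392 − 1) × 290 = 40.4 K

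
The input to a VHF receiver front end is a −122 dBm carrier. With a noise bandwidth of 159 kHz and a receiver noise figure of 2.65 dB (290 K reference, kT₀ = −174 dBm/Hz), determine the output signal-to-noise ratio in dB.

−2.7 dB

Noise floor: N = −174 + 10 log₁₀(B) + NF
10 log₁₀(1.59×10⁵) = 52.01 dB
N = −174 + 52.01 + 2.65 = −119.34 dBm
SNR = P_sig − N = −122 − (−119.34) = −2.66 dB → −2.7 dB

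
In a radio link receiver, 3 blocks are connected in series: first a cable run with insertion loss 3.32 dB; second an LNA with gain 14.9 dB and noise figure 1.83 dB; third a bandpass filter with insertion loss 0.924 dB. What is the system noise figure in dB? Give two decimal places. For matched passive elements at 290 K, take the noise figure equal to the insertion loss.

Convert to linear (a loss of L dB is a gain of −L dB): F_i = 10^(NF_i/10), G_i = 10^(G_i,dB/10)
  Stage 1: F_1 = 10^(3.32/10) = 2.148, G_1 = 10^(−3.32/10) = 0.4656
  Stage 2: F_2 = 10^(1.83/10) = 1.524, G_2 = 10^(14.9/10) = 30.90
  Stage 3: F_3 = 10^(0.924/10) = 1.237, G_3 = 10^(−0.924/10) = 0.8084
Friis cascade:
  F = 2.148 + (1.524 − 1)/0.4656 + (1.237 − 1)/14.39 = 3.290
NF = 10 log₁₀(3.290) = 5.17 dB

5.17 dB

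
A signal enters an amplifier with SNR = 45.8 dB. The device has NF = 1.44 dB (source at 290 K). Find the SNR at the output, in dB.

44.36 dB

By definition F = SNR_in/SNR_out, so in dB: SNR_out = SNR_in − NF
SNR_out = 45.8 − 1.44 = 44.36 dB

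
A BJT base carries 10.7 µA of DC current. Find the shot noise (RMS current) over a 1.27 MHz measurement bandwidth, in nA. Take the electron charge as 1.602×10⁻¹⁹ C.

2.09 nA

I_n = √(2qI·B)
2qI·B = 2 × 1.602×10⁻¹⁹ × 1.07×10⁻⁵ × 1.27×10⁶ = 4.35×10⁻¹⁸ A²
I_n = √(4.35×10⁻¹⁸) = 2.09×10⁻⁹ A = 2.09 nA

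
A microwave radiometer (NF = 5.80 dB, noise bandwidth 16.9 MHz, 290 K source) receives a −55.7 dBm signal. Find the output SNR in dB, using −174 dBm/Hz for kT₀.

Noise floor: N = −174 + 10 log₁₀(B) + NF
10 log₁₀(1.69×10⁷) = 72.28 dB
N = −174 + 72.28 + 5.80 = −95.92 dBm
SNR = P_sig − N = −55.7 − (−95.92) = 40.22 dB → 40.2 dB

40.2 dB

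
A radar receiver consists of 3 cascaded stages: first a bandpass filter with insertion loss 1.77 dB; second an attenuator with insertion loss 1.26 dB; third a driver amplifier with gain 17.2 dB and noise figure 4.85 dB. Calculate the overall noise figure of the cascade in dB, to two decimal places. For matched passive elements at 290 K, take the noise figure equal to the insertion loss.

7.88 dB

Convert to linear (a loss of L dB is a gain of −L dB): F_i = 10^(NF_i/10), G_i = 10^(G_i,dB/10)
  Stage 1: F_1 = 10^(1.77/10) = 1.503, G_1 = 10^(−1.77/10) = 0.6653
  Stage 2: F_2 = 10^(1.26/10) = 1.337, G_2 = 10^(−1.26/10) = 0.7482
  Stage 3: F_3 = 10^(4.85/10) = 3.055, G_3 = 10^(17.2/10) = 52.48
Friis cascade:
  F = 1.503 + (1.337 − 1)/0.6653 + (3.055 − 1)/0.4977 = 6.138
NF = 10 log₁₀(6.138) = 7.88 dB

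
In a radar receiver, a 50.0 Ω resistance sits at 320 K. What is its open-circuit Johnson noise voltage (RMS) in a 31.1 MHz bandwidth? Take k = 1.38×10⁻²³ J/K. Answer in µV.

5.24 µV

V_n = √(4kTRB)
4kTRB = 4 × 1.38×10⁻²³ × 320 × 5.00×10¹ × 3.11×10⁷ = 2.75×10⁻¹¹ V²
V_n = √(2.75×10⁻¹¹) = 5.24×10⁻⁶ V = 5.24 µV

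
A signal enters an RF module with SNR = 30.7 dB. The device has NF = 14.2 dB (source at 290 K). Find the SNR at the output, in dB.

By definition F = SNR_in/SNR_out, so in dB: SNR_out = SNR_in − NF
SNR_out = 30.7 − 14.2 = 16.5 dB

16.5 dB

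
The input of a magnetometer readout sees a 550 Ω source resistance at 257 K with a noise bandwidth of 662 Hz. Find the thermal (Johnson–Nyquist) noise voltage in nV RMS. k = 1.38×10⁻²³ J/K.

V_n = √(4kTRB)
4kTRB = 4 × 1.38×10⁻²³ × 257 × 5.50×10² × 6.62×10² = 5.17×10⁻¹⁵ V²
V_n = √(5.17×10⁻¹⁵) = 7.19×10⁻⁸ V = 71.9 nV

71.9 nV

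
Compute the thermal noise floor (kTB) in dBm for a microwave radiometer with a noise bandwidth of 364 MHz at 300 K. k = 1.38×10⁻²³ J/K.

−88.2 dBm

P_n = kTB = 1.38×10⁻²³ × 300 × 3.64×10⁸ = 1.51×10⁻¹² W
In dBm: 10 log₁₀(1.51×10⁻¹² / 10⁻³) = −88.2 dBm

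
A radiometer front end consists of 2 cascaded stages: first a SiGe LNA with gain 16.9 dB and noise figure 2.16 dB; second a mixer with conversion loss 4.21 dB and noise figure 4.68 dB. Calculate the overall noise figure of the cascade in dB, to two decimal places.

2.26 dB

Convert to linear (a loss of L dB is a gain of −L dB): F_i = 10^(NF_i/10), G_i = 10^(G_i,dB/10)
  Stage 1: F_1 = 10^(2.16/10) = 1.644, G_1 = 10^(16.9/10) = 48.98
  Stage 2: F_2 = 10^(4.68/10) = 2.938, G_2 = 10^(−4.21/10) = 0.3793
Friis cascade:
  F = 1.644 + (2.938 − 1)/48.98 = 1.684
NF = 10 log₁₀(1.684) = 2.26 dB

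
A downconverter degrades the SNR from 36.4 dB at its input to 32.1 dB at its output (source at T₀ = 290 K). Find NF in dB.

4.3 dB

NF (dB) = SNR_in(dB) − SNR_out(dB) when the source is at T₀
NF = 36.4 − 32.1 = 4.3 dB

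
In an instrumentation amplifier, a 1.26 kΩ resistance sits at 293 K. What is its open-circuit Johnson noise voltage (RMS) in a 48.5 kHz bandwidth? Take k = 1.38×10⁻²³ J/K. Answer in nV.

994 nV

V_n = √(4kTRB)
4kTRB = 4 × 1.38×10⁻²³ × 293 × 1.26×10³ × 4.85×10⁴ = 9.88×10⁻¹³ V²
V_n = √(9.88×10⁻¹³) = 9.94×10⁻⁷ V = 994 nV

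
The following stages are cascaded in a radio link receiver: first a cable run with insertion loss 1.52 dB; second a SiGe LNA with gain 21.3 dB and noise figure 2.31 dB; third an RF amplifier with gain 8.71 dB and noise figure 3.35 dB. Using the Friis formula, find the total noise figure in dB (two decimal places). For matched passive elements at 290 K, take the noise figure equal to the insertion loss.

3.85 dB

Convert to linear (a loss of L dB is a gain of −L dB): F_i = 10^(NF_i/10), G_i = 10^(G_i,dB/10)
  Stage 1: F_1 = 10^(1.52/10) = 1.419, G_1 = 10^(−1.52/10) = 0.7047
  Stage 2: F_2 = 10^(2.31/10) = 1.702, G_2 = 10^(21.3/10) = 134.9
  Stage 3: F_3 = 10^(3.35/10) = 2.163, G_3 = 10^(8.71/10) = 7.430
Friis cascade:
  F = 1.419 + (1.702 − 1)/0.7047 + (2.163 − 1)/95.06 = 2.428
NF = 10 log₁₀(2.428) = 3.85 dB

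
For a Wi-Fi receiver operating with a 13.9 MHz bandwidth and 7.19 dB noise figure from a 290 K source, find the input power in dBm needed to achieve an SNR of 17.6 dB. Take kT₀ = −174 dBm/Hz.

−77.8 dBm

Sensitivity = −174 + 10 log₁₀(B) + NF + SNR_min
= −174 + 71.43 + 7.19 + 17.6
= −77.78 dBm → −77.8 dBm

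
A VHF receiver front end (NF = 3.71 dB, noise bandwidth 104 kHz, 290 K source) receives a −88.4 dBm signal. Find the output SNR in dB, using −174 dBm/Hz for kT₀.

Noise floor: N = −174 + 10 log₁₀(B) + NF
10 log₁₀(1.04×10⁵) = 50.17 dB
N = −174 + 50.17 + 3.71 = −120.12 dBm
SNR = P_sig − N = −88.4 − (−120.12) = 31.72 dB → 31.7 dB

31.7 dB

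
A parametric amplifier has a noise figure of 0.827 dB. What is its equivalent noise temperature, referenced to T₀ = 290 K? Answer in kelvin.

F = 10^(0.827/10) = 1.20976
T_e = (F − 1)·T₀ = (1.20976 − 1) × 290 = 60.8 K

60.8 K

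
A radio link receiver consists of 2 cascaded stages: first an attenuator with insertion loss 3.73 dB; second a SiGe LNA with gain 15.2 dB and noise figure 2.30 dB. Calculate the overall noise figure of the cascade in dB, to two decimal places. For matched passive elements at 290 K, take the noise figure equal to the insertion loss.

Convert to linear (a loss of L dB is a gain of −L dB): F_i = 10^(NF_i/10), G_i = 10^(G_i,dB/10)
  Stage 1: F_1 = 10^(3.73/10) = 2.360, G_1 = 10^(−3.73/10) = 0.4236
  Stage 2: F_2 = 10^(2.30/10) = 1.698, G_2 = 10^(15.2/10) = 33.11
Friis cascade:
  F = 2.360 + (1.698 − 1)/0.4236 = 4.009
NF = 10 log₁₀(4.009) = 6.03 dB

6.03 dB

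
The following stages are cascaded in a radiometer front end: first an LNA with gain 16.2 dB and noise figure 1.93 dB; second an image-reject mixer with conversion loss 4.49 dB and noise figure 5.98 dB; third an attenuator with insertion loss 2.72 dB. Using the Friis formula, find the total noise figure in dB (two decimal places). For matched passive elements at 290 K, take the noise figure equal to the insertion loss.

2.28 dB

Convert to linear (a loss of L dB is a gain of −L dB): F_i = 10^(NF_i/10), G_i = 10^(G_i,dB/10)
  Stage 1: F_1 = 10^(1.93/10) = 1.560, G_1 = 10^(16.2/10) = 41.69
  Stage 2: F_2 = 10^(5.98/10) = 3.963, G_2 = 10^(−4.49/10) = 0.3556
  Stage 3: F_3 = 10^(2.72/10) = 1.871, G_3 = 10^(−2.72/10) = 0.5346
Friis cascade:
  F = 1.560 + (3.963 − 1)/41.69 + (1.871 − 1)/14.83 = 1.689
NF = 10 log₁₀(1.689) = 2.28 dB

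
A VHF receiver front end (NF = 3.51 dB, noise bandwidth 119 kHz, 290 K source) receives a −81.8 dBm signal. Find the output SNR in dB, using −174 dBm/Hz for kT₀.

Noise floor: N = −174 + 10 log₁₀(B) + NF
10 log₁₀(1.19×10⁵) = 50.76 dB
N = −174 + 50.76 + 3.51 = −119.73 dBm
SNR = P_sig − N = −81.8 − (−119.73) = 37.93 dB → 37.9 dB

37.9 dB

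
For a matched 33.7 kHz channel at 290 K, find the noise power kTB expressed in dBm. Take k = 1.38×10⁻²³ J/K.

P_n = kTB = 1.38×10⁻²³ × 290 × 3.37×10⁴ = 1.35×10⁻¹⁶ W
In dBm: 10 log₁₀(1.35×10⁻¹⁶ / 10⁻³) = −128.7 dBm

−128.7 dBm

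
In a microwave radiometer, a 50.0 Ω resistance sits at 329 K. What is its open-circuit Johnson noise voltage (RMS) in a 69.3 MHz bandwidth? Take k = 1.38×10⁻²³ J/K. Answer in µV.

V_n = √(4kTRB)
4kTRB = 4 × 1.38×10⁻²³ × 329 × 5.00×10¹ × 6.93×10⁷ = 6.29×10⁻¹¹ V²
V_n = √(6.29×10⁻¹¹) = 7.93×10⁻⁶ V = 7.93 µV

7.93 µV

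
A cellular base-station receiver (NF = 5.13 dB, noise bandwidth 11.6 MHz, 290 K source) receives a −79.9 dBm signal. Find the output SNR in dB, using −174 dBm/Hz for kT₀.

Noise floor: N = −174 + 10 log₁₀(B) + NF
10 log₁₀(1.16×10⁷) = 70.64 dB
N = −174 + 70.64 + 5.13 = −98.23 dBm
SNR = P_sig − N = −79.9 − (−98.23) = 18.33 dB → 18.3 dB

18.3 dB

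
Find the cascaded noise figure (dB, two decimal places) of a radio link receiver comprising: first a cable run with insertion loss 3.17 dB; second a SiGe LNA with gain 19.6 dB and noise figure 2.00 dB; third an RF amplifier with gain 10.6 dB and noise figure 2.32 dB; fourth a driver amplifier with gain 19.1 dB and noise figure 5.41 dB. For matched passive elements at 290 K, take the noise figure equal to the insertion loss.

5.20 dB

Convert to linear (a loss of L dB is a gain of −L dB): F_i = 10^(NF_i/10), G_i = 10^(G_i,dB/10)
  Stage 1: F_1 = 10^(3.17/10) = 2.075, G_1 = 10^(−3.17/10) = 0.4819
  Stage 2: F_2 = 10^(2.00/10) = 1.585, G_2 = 10^(19.6/10) = 91.20
  Stage 3: F_3 = 10^(2.32/10) = 1.706, G_3 = 10^(10.6/10) = 11.48
  Stage 4: F_4 = 10^(5.41/10) = 3.475, G_4 = 10^(19.1/10) = 81.28
Friis cascade:
  F = 2.075 + (1.585 − 1)/0.4819 + (1.706 − 1)/43.95 + (3.475 − 1)/504.7 = 3.309
NF = 10 log₁₀(3.309) = 5.20 dB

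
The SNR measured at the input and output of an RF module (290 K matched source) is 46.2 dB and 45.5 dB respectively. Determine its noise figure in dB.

NF (dB) = SNR_in(dB) − SNR_out(dB) when the source is at T₀
NF = 46.2 − 45.5 = 0.7 dB

0.7 dB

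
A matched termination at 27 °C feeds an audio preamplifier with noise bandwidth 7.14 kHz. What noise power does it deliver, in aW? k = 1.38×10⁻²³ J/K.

T = 27 °C + 273.15 = 300.15 K
P_n = kTB = 1.38×10⁻²³ × 300.15 × 7.14×10³ = 2.96×10⁻¹⁷ W = 29.6 aW

29.6 aW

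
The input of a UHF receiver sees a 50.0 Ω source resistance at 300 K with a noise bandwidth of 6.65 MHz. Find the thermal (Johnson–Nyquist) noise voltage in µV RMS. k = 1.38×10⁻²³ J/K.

2.35 µV

V_n = √(4kTRB)
4kTRB = 4 × 1.38×10⁻²³ × 300 × 5.00×10¹ × 6.65×10⁶ = 5.51×10⁻¹² V²
V_n = √(5.51×10⁻¹²) = 2.35×10⁻⁶ V = 2.35 µV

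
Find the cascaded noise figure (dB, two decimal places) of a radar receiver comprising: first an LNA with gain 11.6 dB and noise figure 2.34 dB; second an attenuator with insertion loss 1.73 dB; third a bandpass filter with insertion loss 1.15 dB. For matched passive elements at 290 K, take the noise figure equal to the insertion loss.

Convert to linear (a loss of L dB is a gain of −L dB): F_i = 10^(NF_i/10), G_i = 10^(G_i,dB/10)
  Stage 1: F_1 = 10^(2.34/10) = 1.714, G_1 = 10^(11.6/10) = 14.45
  Stage 2: F_2 = 10^(1.73/10) = 1.489, G_2 = 10^(−1.73/10) = 0.6714
  Stage 3: F_3 = 10^(1.15/10) = 1.303, G_3 = 10^(−1.15/10) = 0.7674
Friis cascade:
  F = 1.714 + (1.489 − 1)/14.45 + (1.303 − 1)/9.705 = 1.779
NF = 10 log₁₀(1.779) = 2.50 dB

2.50 dB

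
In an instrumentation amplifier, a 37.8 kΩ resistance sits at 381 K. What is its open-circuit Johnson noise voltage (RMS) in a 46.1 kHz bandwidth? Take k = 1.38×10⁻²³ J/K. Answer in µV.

6.05 µV

V_n = √(4kTRB)
4kTRB = 4 × 1.38×10⁻²³ × 381 × 3.78×10⁴ × 4.61×10⁴ = 3.66×10⁻¹¹ V²
V_n = √(3.66×10⁻¹¹) = 6.05×10⁻⁶ V = 6.05 µV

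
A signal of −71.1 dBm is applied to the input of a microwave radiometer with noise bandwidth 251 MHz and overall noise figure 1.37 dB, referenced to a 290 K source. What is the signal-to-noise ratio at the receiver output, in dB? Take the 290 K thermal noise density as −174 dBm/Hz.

Noise floor: N = −174 + 10 log₁₀(B) + NF
10 log₁₀(2.51×10⁸) = 84 dB
N = −174 + 84 + 1.37 = −88.63 dBm
SNR = P_sig − N = −71.1 − (−88.63) = 17.53 dB → 17.5 dB

17.5 dB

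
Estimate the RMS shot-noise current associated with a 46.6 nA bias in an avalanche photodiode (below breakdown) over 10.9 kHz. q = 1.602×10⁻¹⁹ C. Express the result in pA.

I_n = √(2qI·B)
2qI·B = 2 × 1.602×10⁻¹⁹ × 4.66×10⁻⁸ × 1.09×10⁴ = 1.63×10⁻²² A²
I_n = √(1.63×10⁻²²) = 1.28×10⁻¹¹ A = 12.8 pA

12.8 pA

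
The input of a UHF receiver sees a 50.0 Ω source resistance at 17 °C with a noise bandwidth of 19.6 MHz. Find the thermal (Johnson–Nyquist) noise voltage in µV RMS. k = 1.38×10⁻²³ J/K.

3.96 µV

T = 17 °C + 273.15 = 290.15 K
V_n = √(4kTRB)
4kTRB = 4 × 1.38×10⁻²³ × 290.15 × 5.00×10¹ × 1.96×10⁷ = 1.57×10⁻¹¹ V²
V_n = √(1.57×10⁻¹¹) = 3.96×10⁻⁶ V = 3.96 µV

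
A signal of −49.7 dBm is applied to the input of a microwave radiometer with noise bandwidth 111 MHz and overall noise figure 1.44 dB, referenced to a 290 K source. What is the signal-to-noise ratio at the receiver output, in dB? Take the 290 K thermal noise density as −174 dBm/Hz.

Noise floor: N = −174 + 10 log₁₀(B) + NF
10 log₁₀(1.11×10⁸) = 80.45 dB
N = −174 + 80.45 + 1.44 = −92.11 dBm
SNR = P_sig − N = −49.7 − (−92.11) = 42.41 dB → 42.4 dB

42.4 dB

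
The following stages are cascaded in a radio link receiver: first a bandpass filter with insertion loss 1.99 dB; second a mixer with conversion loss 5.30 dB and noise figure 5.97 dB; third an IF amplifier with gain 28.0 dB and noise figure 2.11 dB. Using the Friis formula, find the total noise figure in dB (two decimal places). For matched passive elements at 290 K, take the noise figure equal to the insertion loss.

9.82 dB

Convert to linear (a loss of L dB is a gain of −L dB): F_i = 10^(NF_i/10), G_i = 10^(G_i,dB/10)
  Stage 1: F_1 = 10^(1.99/10) = 1.581, G_1 = 10^(−1.99/10) = 0.6324
  Stage 2: F_2 = 10^(5.97/10) = 3.954, G_2 = 10^(−5.30/10) = 0.2951
  Stage 3: F_3 = 10^(2.11/10) = 1.626, G_3 = 10^(28.0/10) = 631.0
Friis cascade:
  F = 1.581 + (3.954 − 1)/0.6324 + (1.626 − 1)/0.1866 = 9.603
NF = 10 log₁₀(9.603) = 9.82 dB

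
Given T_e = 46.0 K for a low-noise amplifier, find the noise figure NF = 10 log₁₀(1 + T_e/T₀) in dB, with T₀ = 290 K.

F = 1 + T_e/T₀ = 1 + 46.0/290 = 1.15862
NF = 10 log₁₀(1.15862) = 0.639 dB

0.639 dB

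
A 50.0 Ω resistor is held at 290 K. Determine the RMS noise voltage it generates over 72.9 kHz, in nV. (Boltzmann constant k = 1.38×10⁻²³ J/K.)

242 nV

V_n = √(4kTRB)
4kTRB = 4 × 1.38×10⁻²³ × 290 × 5.00×10¹ × 7.29×10⁴ = 5.83×10⁻¹⁴ V²
V_n = √(5.83×10⁻¹⁴) = 2.42×10⁻⁷ V = 242 nV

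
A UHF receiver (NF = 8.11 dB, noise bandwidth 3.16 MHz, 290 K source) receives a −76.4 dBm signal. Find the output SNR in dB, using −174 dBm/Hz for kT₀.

Noise floor: N = −174 + 10 log₁₀(B) + NF
10 log₁₀(3.16×10⁶) = 65 dB
N = −174 + 65 + 8.11 = −100.89 dBm
SNR = P_sig − N = −76.4 − (−100.89) = 24.49 dB → 24.5 dB

24.5 dB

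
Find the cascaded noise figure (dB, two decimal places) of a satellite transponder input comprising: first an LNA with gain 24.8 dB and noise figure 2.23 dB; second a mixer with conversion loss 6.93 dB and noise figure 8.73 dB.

Convert to linear (a loss of L dB is a gain of −L dB): F_i = 10^(NF_i/10), G_i = 10^(G_i,dB/10)
  Stage 1: F_1 = 10^(2.23/10) = 1.671, G_1 = 10^(24.8/10) = 302.0
  Stage 2: F_2 = 10^(8.73/10) = 7.464, G_2 = 10^(−6.93/10) = 0.2028
Friis cascade:
  F = 1.671 + (7.464 − 1)/302.0 = 1.692
NF = 10 log₁₀(1.692) = 2.29 dB

2.29 dB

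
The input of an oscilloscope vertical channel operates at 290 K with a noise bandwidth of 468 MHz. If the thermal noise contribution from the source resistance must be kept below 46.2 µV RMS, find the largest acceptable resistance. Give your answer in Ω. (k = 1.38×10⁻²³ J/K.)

Johnson–Nyquist: V_n = √(4kTRB) ⇒ R = V_n² / (4kTB)
4kTB = 4 × 1.38×10⁻²³ × 290 × 4.68×10⁸ = 7.49×10⁻¹²
R = (4.62×10⁻⁵)² / 7.49×10⁻¹² = 2.85×10² Ω = 285 Ω

285 Ω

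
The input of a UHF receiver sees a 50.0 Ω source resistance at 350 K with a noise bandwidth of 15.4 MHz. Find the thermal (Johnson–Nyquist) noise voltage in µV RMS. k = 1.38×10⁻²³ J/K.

V_n = √(4kTRB)
4kTRB = 4 × 1.38×10⁻²³ × 350 × 5.00×10¹ × 1.54×10⁷ = 1.49×10⁻¹¹ V²
V_n = √(1.49×10⁻¹¹) = 3.86×10⁻⁶ V = 3.86 µV

3.86 µV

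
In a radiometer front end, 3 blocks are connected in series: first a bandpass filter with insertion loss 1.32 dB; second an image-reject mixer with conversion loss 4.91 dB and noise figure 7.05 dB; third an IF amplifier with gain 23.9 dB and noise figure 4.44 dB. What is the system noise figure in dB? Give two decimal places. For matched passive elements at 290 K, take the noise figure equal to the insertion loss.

Convert to linear (a loss of L dB is a gain of −L dB): F_i = 10^(NF_i/10), G_i = 10^(G_i,dB/10)
  Stage 1: F_1 = 10^(1.32/10) = 1.355, G_1 = 10^(−1.32/10) = 0.7379
  Stage 2: F_2 = 10^(7.05/10) = 5.070, G_2 = 10^(−4.91/10) = 0.3228
  Stage 3: F_3 = 10^(4.44/10) = 2.780, G_3 = 10^(23.9/10) = 245.5
Friis cascade:
  F = 1.355 + (5.070 − 1)/0.7379 + (2.780 − 1)/0.2382 = 14.34
NF = 10 log₁₀(14.34) = 11.57 dB

11.57 dB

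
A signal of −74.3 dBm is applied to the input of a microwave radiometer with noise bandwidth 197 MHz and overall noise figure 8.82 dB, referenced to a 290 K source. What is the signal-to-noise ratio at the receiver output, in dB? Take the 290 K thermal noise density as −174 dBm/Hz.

7.9 dB

Noise floor: N = −174 + 10 log₁₀(B) + NF
10 log₁₀(1.97×10⁸) = 82.94 dB
N = −174 + 82.94 + 8.82 = −82.24 dBm
SNR = P_sig − N = −74.3 − (−82.24) = 7.94 dB → 7.9 dB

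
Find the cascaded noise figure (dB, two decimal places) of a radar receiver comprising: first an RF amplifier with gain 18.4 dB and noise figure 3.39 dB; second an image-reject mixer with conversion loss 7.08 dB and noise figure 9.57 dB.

3.62 dB

Convert to linear (a loss of L dB is a gain of −L dB): F_i = 10^(NF_i/10), G_i = 10^(G_i,dB/10)
  Stage 1: F_1 = 10^(3.39/10) = 2.183, G_1 = 10^(18.4/10) = 69.18
  Stage 2: F_2 = 10^(9.57/10) = 9.057, G_2 = 10^(−7.08/10) = 0.1959
Friis cascade:
  F = 2.183 + (9.057 − 1)/69.18 = 2.299
NF = 10 log₁₀(2.299) = 3.62 dB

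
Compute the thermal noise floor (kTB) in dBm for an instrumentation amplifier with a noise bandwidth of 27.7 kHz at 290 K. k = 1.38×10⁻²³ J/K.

P_n = kTB = 1.38×10⁻²³ × 290 × 2.77×10⁴ = 1.11×10⁻¹⁶ W
In dBm: 10 log₁₀(1.11×10⁻¹⁶ / 10⁻³) = −129.6 dBm

−129.6 dBm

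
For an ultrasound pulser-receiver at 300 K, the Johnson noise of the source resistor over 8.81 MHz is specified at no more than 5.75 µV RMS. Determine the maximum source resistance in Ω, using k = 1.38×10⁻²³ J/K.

227 Ω

Johnson–Nyquist: V_n = √(4kTRB) ⇒ R = V_n² / (4kTB)
4kTB = 4 × 1.38×10⁻²³ × 300 × 8.81×10⁶ = 1.46×10⁻¹³
R = (5.75×10⁻⁶)² / 1.46×10⁻¹³ = 2.27×10² Ω = 227 Ω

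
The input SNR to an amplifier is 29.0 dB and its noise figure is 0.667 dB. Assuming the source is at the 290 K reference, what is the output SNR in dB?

By definition F = SNR_in/SNR_out, so in dB: SNR_out = SNR_in − NF
SNR_out = 29.0 − 0.667 = 28.333 dB

28.333 dB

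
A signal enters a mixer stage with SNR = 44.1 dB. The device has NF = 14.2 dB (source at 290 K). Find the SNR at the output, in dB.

By definition F = SNR_in/SNR_out, so in dB: SNR_out = SNR_in − NF
SNR_out = 44.1 − 14.2 = 29.9 dB

29.9 dB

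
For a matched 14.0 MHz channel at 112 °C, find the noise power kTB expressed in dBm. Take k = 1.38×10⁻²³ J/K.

−101.3 dBm

T = 112 °C + 273.15 = 385.15 K
P_n = kTB = 1.38×10⁻²³ × 385.15 × 1.40×10⁷ = 7.44×10⁻¹⁴ W
In dBm: 10 log₁₀(7.44×10⁻¹⁴ / 10⁻³) = −101.3 dBm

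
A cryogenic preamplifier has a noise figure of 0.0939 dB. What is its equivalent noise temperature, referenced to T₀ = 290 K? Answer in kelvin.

F = 10^(0.0939/10) = 1.02186
T_e = (F − 1)·T₀ = (1.02186 − 1) × 290 = 6.34 K

6.34 K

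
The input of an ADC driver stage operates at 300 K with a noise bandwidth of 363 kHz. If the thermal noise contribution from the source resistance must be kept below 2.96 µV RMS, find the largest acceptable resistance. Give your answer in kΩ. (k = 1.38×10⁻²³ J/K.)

1.46 kΩ

Johnson–Nyquist: V_n = √(4kTRB) ⇒ R = V_n² / (4kTB)
4kTB = 4 × 1.38×10⁻²³ × 300 × 3.63×10⁵ = 6.01×10⁻¹⁵
R = (2.96×10⁻⁶)² / 6.01×10⁻¹⁵ = 1.46×10³ Ω = 1.46 kΩ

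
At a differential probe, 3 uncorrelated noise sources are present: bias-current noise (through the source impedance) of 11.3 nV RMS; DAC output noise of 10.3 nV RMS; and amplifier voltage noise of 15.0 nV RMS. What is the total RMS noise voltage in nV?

21.4 nV

Uncorrelated sources add in power (mean-square): V_tot = √(ΣV_i²)
V_tot = √[(1.13×10⁻⁸)² + (1.03×10⁻⁸)² + (1.50×10⁻⁸)²] = 2.14×10⁻⁸ V = 21.4 nV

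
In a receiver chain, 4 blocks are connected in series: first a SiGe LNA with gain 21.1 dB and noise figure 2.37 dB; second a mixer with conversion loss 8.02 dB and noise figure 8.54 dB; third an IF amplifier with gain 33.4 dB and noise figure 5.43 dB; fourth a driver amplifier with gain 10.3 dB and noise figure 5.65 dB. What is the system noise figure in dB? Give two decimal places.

2.78 dB

Convert to linear (a loss of L dB is a gain of −L dB): F_i = 10^(NF_i/10), G_i = 10^(G_i,dB/10)
  Stage 1: F_1 = 10^(2.37/10) = 1.726, G_1 = 10^(21.1/10) = 128.8
  Stage 2: F_2 = 10^(8.54/10) = 7.145, G_2 = 10^(−8.02/10) = 0.1578
  Stage 3: F_3 = 10^(5.43/10) = 3.491, G_3 = 10^(33.4/10) = 2188
  Stage 4: F_4 = 10^(5.65/10) = 3.673, G_4 = 10^(10.3/10) = 10.72
Friis cascade:
  F = 1.726 + (7.145 − 1)/128.8 + (3.491 − 1)/20.32 + (3.673 − 1)/4.446×10⁴ = 1.896
NF = 10 log₁₀(1.896) = 2.78 dB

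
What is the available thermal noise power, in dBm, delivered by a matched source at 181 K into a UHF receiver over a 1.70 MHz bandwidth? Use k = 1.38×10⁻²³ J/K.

−113.7 dBm

P_n = kTB = 1.38×10⁻²³ × 181 × 1.70×10⁶ = 4.25×10⁻¹⁵ W
In dBm: 10 log₁₀(4.25×10⁻¹⁵ / 10⁻³) = −113.7 dBm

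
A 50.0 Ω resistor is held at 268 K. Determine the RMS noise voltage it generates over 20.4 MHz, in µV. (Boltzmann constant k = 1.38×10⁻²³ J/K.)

3.88 µV

V_n = √(4kTRB)
4kTRB = 4 × 1.38×10⁻²³ × 268 × 5.00×10¹ × 2.04×10⁷ = 1.51×10⁻¹¹ V²
V_n = √(1.51×10⁻¹¹) = 3.88×10⁻⁶ V = 3.88 µV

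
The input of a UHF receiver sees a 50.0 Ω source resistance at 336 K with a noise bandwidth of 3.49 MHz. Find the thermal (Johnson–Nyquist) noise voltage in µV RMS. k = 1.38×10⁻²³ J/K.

1.80 µV

V_n = √(4kTRB)
4kTRB = 4 × 1.38×10⁻²³ × 336 × 5.00×10¹ × 3.49×10⁶ = 3.24×10⁻¹² V²
V_n = √(3.24×10⁻¹²) = 1.80×10⁻⁶ V = 1.80 µV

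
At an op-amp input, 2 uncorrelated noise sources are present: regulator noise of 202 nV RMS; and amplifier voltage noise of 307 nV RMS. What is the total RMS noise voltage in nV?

Uncorrelated sources add in power (mean-square): V_tot = √(ΣV_i²)
V_tot = √[(2.02×10⁻⁷)² + (3.07×10⁻⁷)²] = 3.67×10⁻⁷ V = 367 nV

367 nV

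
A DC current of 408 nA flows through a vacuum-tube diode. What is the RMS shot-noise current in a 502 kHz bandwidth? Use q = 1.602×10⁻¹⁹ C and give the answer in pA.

256 pA

I_n = √(2qI·B)
2qI·B = 2 × 1.602×10⁻¹⁹ × 4.08×10⁻⁷ × 5.02×10⁵ = 6.56×10⁻²⁰ A²
I_n = √(6.56×10⁻²⁰) = 2.56×10⁻¹⁰ A = 256 pA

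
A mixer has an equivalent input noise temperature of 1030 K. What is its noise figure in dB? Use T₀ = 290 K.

6.58 dB

F = 1 + T_e/T₀ = 1 + 1030/290 = 4.55172
NF = 10 log₁₀(4.55172) = 6.58 dB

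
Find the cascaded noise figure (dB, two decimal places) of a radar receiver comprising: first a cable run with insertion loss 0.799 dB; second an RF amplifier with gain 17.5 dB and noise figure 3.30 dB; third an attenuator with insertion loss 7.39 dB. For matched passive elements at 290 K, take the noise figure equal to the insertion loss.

4.26 dB

Convert to linear (a loss of L dB is a gain of −L dB): F_i = 10^(NF_i/10), G_i = 10^(G_i,dB/10)
  Stage 1: F_1 = 10^(0.799/10) = 1.202, G_1 = 10^(−0.799/10) = 0.8320
  Stage 2: F_2 = 10^(3.30/10) = 2.138, G_2 = 10^(17.5/10) = 56.23
  Stage 3: F_3 = 10^(7.39/10) = 5.483, G_3 = 10^(−7.39/10) = 0.1824
Friis cascade:
  F = 1.202 + (2.138 − 1)/0.8320 + (5.483 − 1)/46.78 = 2.666
NF = 10 log₁₀(2.666) = 4.26 dB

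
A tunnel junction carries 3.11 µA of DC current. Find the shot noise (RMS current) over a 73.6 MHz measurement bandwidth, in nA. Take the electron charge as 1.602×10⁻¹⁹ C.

I_n = √(2qI·B)
2qI·B = 2 × 1.602×10⁻¹⁹ × 3.11×10⁻⁶ × 7.36×10⁷ = 7.33×10⁻¹⁷ A²
I_n = √(7.33×10⁻¹⁷) = 8.56×10⁻⁹ A = 8.56 nA

8.56 nA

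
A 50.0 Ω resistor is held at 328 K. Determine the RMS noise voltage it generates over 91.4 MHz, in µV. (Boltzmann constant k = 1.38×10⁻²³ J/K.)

9.10 µV

V_n = √(4kTRB)
4kTRB = 4 × 1.38×10⁻²³ × 328 × 5.00×10¹ × 9.14×10⁷ = 8.27×10⁻¹¹ V²
V_n = √(8.27×10⁻¹¹) = 9.10×10⁻⁶ V = 9.10 µV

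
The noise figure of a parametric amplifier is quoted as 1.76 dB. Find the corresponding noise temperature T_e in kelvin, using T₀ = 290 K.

F = 10^(1.76/10) = 1.49968
T_e = (F − 1)·T₀ = (1.49968 − 1) × 290 = 145 K

145 K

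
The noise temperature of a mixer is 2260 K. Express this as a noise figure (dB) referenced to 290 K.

9.44 dB

F = 1 + T_e/T₀ = 1 + 2260/290 = 8.7931
NF = 10 log₁₀(8.7931) = 9.44 dB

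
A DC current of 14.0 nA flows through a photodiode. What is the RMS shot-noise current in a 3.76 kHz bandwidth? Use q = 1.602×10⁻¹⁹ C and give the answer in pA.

I_n = √(2qI·B)
2qI·B = 2 × 1.602×10⁻¹⁹ × 1.40×10⁻⁸ × 3.76×10³ = 1.69×10⁻²³ A²
I_n = √(1.69×10⁻²³) = 4.11×10⁻¹² A = 4.11 pA

4.11 pA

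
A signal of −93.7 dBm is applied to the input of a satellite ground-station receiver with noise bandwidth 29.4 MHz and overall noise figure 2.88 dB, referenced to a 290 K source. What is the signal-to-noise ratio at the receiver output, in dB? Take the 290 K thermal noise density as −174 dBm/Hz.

Noise floor: N = −174 + 10 log₁₀(B) + NF
10 log₁₀(2.94×10⁷) = 74.68 dB
N = −174 + 74.68 + 2.88 = −96.44 dBm
SNR = P_sig − N = −93.7 − (−96.44) = 2.74 dB → 2.7 dB

2.7 dB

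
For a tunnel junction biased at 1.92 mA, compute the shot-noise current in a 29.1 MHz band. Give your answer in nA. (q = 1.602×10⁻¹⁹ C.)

134 nA

I_n = √(2qI·B)
2qI·B = 2 × 1.602×10⁻¹⁹ × 1.92×10⁻³ × 2.91×10⁷ = 1.79×10⁻¹⁴ A²
I_n = √(1.79×10⁻¹⁴) = 1.34×10⁻⁷ A = 134 nA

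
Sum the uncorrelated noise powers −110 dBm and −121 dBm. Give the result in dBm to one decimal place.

Convert to linear, add, convert back:
P₁ = 1.00×10⁻¹⁴ W, P₂ = 7.94×10⁻¹⁶ W
P_tot = 1.08×10⁻¹⁴ W → 10 log₁₀(P_tot / 10⁻³) = −109.7 dBm

−109.7 dBm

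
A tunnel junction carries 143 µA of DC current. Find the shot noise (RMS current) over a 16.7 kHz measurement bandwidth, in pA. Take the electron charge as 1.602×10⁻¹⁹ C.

I_n = √(2qI·B)
2qI·B = 2 × 1.602×10⁻¹⁹ × 1.43×10⁻⁴ × 1.67×10⁴ = 7.65×10⁻¹⁹ A²
I_n = √(7.65×10⁻¹⁹) = 8.75×10⁻¹⁰ A = 875 pA

875 pA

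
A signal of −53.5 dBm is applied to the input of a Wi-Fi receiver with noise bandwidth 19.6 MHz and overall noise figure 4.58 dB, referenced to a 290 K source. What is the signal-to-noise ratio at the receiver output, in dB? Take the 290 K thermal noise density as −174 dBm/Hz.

Noise floor: N = −174 + 10 log₁₀(B) + NF
10 log₁₀(1.96×10⁷) = 72.92 dB
N = −174 + 72.92 + 4.58 = −96.50 dBm
SNR = P_sig − N = −53.5 − (−96.50) = 43.00 dB → 43.0 dB

43.0 dB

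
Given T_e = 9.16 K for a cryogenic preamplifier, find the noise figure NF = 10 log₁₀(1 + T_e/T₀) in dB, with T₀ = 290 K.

F = 1 + T_e/T₀ = 1 + 9.16/290 = 1.03159
NF = 10 log₁₀(1.03159) = 0.135 dB

0.135 dB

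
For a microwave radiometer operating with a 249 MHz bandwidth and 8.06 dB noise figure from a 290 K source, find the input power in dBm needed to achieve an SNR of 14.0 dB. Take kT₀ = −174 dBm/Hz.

Sensitivity = −174 + 10 log₁₀(B) + NF + SNR_min
= −174 + 83.96 + 8.06 + 14.0
= −67.98 dBm → −68.0 dBm

−68.0 dBm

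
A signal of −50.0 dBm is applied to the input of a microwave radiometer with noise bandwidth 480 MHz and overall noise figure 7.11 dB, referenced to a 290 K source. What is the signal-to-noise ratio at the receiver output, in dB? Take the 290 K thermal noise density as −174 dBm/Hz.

30.1 dB

Noise floor: N = −174 + 10 log₁₀(B) + NF
10 log₁₀(4.80×10⁸) = 86.81 dB
N = −174 + 86.81 + 7.11 = −80.08 dBm
SNR = P_sig − N = −50.0 − (−80.08) = 30.08 dB → 30.1 dB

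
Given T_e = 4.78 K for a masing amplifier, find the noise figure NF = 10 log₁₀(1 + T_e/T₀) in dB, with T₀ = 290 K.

0.071 dB

F = 1 + T_e/T₀ = 1 + 4.78/290 = 1.01648
NF = 10 log₁₀(1.01648) = 0.071 dB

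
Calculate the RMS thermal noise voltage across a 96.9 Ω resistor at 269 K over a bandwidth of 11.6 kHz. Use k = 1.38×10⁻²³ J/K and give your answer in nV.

V_n = √(4kTRB)
4kTRB = 4 × 1.38×10⁻²³ × 269 × 9.69×10¹ × 1.16×10⁴ = 1.67×10⁻¹⁴ V²
V_n = √(1.67×10⁻¹⁴) = 1.29×10⁻⁷ V = 129 nV

129 nV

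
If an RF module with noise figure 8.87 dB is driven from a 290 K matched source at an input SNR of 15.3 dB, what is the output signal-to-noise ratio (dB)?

By definition F = SNR_in/SNR_out, so in dB: SNR_out = SNR_in − NF
SNR_out = 15.3 − 8.87 = 6.43 dB

6.43 dB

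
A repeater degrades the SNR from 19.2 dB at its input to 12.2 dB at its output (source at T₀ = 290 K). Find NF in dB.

NF (dB) = SNR_in(dB) − SNR_out(dB) when the source is at T₀
NF = 19.2 − 12.2 = 7.0 dB

7.0 dB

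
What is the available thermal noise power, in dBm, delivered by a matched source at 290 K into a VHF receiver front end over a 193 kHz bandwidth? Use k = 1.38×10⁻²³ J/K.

P_n = kTB = 1.38×10⁻²³ × 290 × 1.93×10⁵ = 7.72×10⁻¹⁶ W
In dBm: 10 log₁₀(7.72×10⁻¹⁶ / 10⁻³) = −121.1 dBm

−121.1 dBm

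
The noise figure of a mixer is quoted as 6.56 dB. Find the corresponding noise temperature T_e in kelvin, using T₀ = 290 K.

1023 K

F = 10^(6.56/10) = 4.52898
T_e = (F − 1)·T₀ = (4.52898 − 1) × 290 = 1023 K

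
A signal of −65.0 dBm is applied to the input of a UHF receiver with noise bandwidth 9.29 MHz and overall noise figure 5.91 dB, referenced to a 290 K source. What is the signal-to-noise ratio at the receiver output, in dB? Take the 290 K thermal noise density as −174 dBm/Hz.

Noise floor: N = −174 + 10 log₁₀(B) + NF
10 log₁₀(9.29×10⁶) = 69.68 dB
N = −174 + 69.68 + 5.91 = −98.41 dBm
SNR = P_sig − N = −65.0 − (−98.41) = 33.41 dB → 33.4 dB

33.4 dB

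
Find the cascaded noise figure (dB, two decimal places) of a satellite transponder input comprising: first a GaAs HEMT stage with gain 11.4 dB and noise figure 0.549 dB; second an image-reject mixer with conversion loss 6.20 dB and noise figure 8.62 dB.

Convert to linear (a loss of L dB is a gain of −L dB): F_i = 10^(NF_i/10), G_i = 10^(G_i,dB/10)
  Stage 1: F_1 = 10^(0.549/10) = 1.135, G_1 = 10^(11.4/10) = 13.80
  Stage 2: F_2 = 10^(8.62/10) = 7.278, G_2 = 10^(−6.20/10) = 0.2399
Friis cascade:
  F = 1.135 + (7.278 − 1)/13.80 = 1.590
NF = 10 log₁₀(1.590) = 2.01 dB

2.01 dB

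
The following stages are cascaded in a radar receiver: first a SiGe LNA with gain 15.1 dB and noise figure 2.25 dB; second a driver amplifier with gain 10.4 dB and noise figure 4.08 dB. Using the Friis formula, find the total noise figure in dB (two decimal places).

Convert to linear (a loss of L dB is a gain of −L dB): F_i = 10^(NF_i/10), G_i = 10^(G_i,dB/10)
  Stage 1: F_1 = 10^(2.25/10) = 1.679, G_1 = 10^(15.1/10) = 32.36
  Stage 2: F_2 = 10^(4.08/10) = 2.559, G_2 = 10^(10.4/10) = 10.96
Friis cascade:
  F = 1.679 + (2.559 − 1)/32.36 = 1.727
NF = 10 log₁₀(1.727) = 2.37 dB

2.37 dB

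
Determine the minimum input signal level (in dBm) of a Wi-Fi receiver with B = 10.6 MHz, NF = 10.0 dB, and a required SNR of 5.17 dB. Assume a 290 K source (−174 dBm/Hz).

Sensitivity = −174 + 10 log₁₀(B) + NF + SNR_min
= −174 + 70.25 + 10.0 + 5.17
= −88.58 dBm → −88.6 dBm

−88.6 dBm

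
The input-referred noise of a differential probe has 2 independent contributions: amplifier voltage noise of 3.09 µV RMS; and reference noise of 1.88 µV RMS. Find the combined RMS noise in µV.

Uncorrelated sources add in power (mean-square): V_tot = √(ΣV_i²)
V_tot = √[(3.09×10⁻⁶)² + (1.88×10⁻⁶)²] = 3.62×10⁻⁶ V = 3.62 µV

3.62 µV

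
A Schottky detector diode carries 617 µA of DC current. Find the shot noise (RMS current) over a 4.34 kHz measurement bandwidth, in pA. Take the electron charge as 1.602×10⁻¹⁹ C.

926 pA

I_n = √(2qI·B)
2qI·B = 2 × 1.602×10⁻¹⁹ × 6.17×10⁻⁴ × 4.34×10³ = 8.58×10⁻¹⁹ A²
I_n = √(8.58×10⁻¹⁹) = 9.26×10⁻¹⁰ A = 926 pA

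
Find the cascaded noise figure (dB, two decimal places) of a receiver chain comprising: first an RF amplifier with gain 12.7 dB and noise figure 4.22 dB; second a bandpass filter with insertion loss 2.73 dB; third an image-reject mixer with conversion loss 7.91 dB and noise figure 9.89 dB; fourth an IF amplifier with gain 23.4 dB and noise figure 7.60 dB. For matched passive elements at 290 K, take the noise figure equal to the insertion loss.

8.15 dB

Convert to linear (a loss of L dB is a gain of −L dB): F_i = 10^(NF_i/10), G_i = 10^(G_i,dB/10)
  Stage 1: F_1 = 10^(4.22/10) = 2.642, G_1 = 10^(12.7/10) = 18.62
  Stage 2: F_2 = 10^(2.73/10) = 1.875, G_2 = 10^(−2.73/10) = 0.5333
  Stage 3: F_3 = 10^(9.89/10) = 9.750, G_3 = 10^(−7.91/10) = 0.1618
  Stage 4: F_4 = 10^(7.60/10) = 5.754, G_4 = 10^(23.4/10) = 218.8
Friis cascade:
  F = 2.642 + (1.875 − 1)/18.62 + (9.750 − 1)/9.931 + (5.754 − 1)/1.607 = 6.529
NF = 10 log₁₀(6.529) = 8.15 dB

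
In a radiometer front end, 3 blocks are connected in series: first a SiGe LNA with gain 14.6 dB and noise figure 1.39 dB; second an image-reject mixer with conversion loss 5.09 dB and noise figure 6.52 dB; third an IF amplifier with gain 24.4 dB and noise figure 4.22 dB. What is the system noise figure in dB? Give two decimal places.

2.26 dB

Convert to linear (a loss of L dB is a gain of −L dB): F_i = 10^(NF_i/10), G_i = 10^(G_i,dB/10)
  Stage 1: F_1 = 10^(1.39/10) = 1.377, G_1 = 10^(14.6/10) = 28.84
  Stage 2: F_2 = 10^(6.52/10) = 4.487, G_2 = 10^(−5.09/10) = 0.3097
  Stage 3: F_3 = 10^(4.22/10) = 2.642, G_3 = 10^(24.4/10) = 275.4
Friis cascade:
  F = 1.377 + (4.487 − 1)/28.84 + (2.642 − 1)/8.933 = 1.682
NF = 10 log₁₀(1.682) = 2.26 dB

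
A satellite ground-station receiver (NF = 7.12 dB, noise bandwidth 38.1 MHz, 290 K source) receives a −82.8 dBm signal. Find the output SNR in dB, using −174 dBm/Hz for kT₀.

Noise floor: N = −174 + 10 log₁₀(B) + NF
10 log₁₀(3.81×10⁷) = 75.81 dB
N = −174 + 75.81 + 7.12 = −91.07 dBm
SNR = P_sig − N = −82.8 − (−91.07) = 8.27 dB → 8.3 dB

8.3 dB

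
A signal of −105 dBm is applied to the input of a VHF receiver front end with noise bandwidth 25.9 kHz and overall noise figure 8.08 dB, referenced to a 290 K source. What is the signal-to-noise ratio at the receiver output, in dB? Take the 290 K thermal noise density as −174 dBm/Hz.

Noise floor: N = −174 + 10 log₁₀(B) + NF
10 log₁₀(2.59×10⁴) = 44.13 dB
N = −174 + 44.13 + 8.08 = −121.79 dBm
SNR = P_sig − N = −105 − (−121.79) = 16.79 dB → 16.8 dB

16.8 dB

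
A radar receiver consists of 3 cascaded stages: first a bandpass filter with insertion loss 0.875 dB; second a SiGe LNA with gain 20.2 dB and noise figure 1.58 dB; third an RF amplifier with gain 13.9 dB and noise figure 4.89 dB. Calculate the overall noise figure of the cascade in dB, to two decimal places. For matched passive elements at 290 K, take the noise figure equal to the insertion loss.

2.51 dB

Convert to linear (a loss of L dB is a gain of −L dB): F_i = 10^(NF_i/10), G_i = 10^(G_i,dB/10)
  Stage 1: F_1 = 10^(0.875/10) = 1.223, G_1 = 10^(−0.875/10) = 0.8175
  Stage 2: F_2 = 10^(1.58/10) = 1.439, G_2 = 10^(20.2/10) = 104.7
  Stage 3: F_3 = 10^(4.89/10) = 3.083, G_3 = 10^(13.9/10) = 24.55
Friis cascade:
  F = 1.223 + (1.439 − 1)/0.8175 + (3.083 − 1)/85.61 = 1.784
NF = 10 log₁₀(1.784) = 2.51 dB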